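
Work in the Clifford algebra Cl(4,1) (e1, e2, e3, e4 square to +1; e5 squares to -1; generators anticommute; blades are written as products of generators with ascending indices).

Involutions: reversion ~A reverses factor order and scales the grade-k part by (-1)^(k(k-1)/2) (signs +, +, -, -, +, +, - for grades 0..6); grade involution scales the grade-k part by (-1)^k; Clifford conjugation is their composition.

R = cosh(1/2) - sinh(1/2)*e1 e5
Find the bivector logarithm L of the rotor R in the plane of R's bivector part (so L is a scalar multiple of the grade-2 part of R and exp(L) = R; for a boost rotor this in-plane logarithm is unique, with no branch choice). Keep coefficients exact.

The scalar part of R is cosh(1/2), giving the rapidity magnitude (cosh is even); the bivector part supplies orientation, its quotient by sinh of the rapidity is the plane, and L = rapidity * plane — unique in that plane, since flipping both signs leaves L unchanged.
Concretely: cosh(rapidity) = cosh(1/2) gives rapidity = ±1/2, and since rapidity/sinh(rapidity) is even the sign is immaterial: L = (rapidity/sinh(rapidity)) * <R>_2 = (1/(2*sinh(1/2))) * <R>_2.
Answer: -1/2*e1 e5


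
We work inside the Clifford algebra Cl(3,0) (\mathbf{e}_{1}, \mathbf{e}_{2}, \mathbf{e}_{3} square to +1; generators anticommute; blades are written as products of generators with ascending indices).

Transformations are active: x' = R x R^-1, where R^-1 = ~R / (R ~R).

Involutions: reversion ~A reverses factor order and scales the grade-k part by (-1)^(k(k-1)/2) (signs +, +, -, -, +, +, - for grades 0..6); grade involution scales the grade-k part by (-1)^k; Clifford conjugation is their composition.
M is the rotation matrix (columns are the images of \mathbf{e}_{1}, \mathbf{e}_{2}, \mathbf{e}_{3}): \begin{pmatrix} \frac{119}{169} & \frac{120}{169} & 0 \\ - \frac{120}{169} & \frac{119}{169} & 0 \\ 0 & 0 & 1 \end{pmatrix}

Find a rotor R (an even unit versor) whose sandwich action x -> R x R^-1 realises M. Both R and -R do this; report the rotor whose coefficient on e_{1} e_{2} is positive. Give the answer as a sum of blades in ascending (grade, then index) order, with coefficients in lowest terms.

Method: write R = a + b12*e_{1} e_{2} + b13*e_{1} e_{3} + b23*e_{2} e_{3} with a^2 + b12^2 + b13^2 + b23^2 = 1 (so R^-1 = ~R). Expanding the columns R e_j ~R gives tr M = 4a^2 - 1 and, from the antisymmetric part, M21 - M12 = -4a*b12, M13 - M31 = 4a*b13, M32 - M23 = -4a*b23.
Here tr M = \frac{407}{169}, so a^2 = (1 + tr M)/4 = \frac{144}{169} and a = ±\frac{12}{13}. Taking a = \frac{12}{13}: M21 - M12 = -\frac{240}{169}, M13 - M31 = 0, M32 - M23 = 0, giving b12 = \frac{5}{13}, b13 = 0, b23 = 0, i.e. R = \frac{12}{13} + \frac{5}{13} e_{1} e_{2}.
Its e_{1} e_{2} coefficient is already positive.
Answer: \frac{12}{13} + \frac{5}{13} e_{1} e_{2}. Uniqueness: Spin(3) -> SO(3) maps R and -R to the same rotation of trace \frac{407}{169}; fixing the sign of the e_{1} e_{2} coefficient removes the ambiguity.


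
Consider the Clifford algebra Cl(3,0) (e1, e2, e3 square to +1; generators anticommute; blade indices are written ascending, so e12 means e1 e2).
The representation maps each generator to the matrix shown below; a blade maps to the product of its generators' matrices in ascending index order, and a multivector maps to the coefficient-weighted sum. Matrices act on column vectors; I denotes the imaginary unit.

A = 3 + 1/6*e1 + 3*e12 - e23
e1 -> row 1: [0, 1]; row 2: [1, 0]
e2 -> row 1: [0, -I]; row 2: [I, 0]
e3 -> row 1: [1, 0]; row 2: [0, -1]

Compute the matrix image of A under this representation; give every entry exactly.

Bivector images (products of the table entries): rho(e12) = rho(e1)rho(e2) = row 1: [I, 0]; row 2: [0, -I]; rho(e23) = rho(e2)rho(e3) = row 1: [0, I]; row 2: [I, 0].
M = (3)*1 + (1/6)*rho(e1) + (3)*rho(e12) + (-1)*rho(e23), summed entrywise (1 is the identity matrix):
Answer: row 1: [3 + 3*I, 1/6 - I]; row 2: [1/6 - I, 3 - 3*I]


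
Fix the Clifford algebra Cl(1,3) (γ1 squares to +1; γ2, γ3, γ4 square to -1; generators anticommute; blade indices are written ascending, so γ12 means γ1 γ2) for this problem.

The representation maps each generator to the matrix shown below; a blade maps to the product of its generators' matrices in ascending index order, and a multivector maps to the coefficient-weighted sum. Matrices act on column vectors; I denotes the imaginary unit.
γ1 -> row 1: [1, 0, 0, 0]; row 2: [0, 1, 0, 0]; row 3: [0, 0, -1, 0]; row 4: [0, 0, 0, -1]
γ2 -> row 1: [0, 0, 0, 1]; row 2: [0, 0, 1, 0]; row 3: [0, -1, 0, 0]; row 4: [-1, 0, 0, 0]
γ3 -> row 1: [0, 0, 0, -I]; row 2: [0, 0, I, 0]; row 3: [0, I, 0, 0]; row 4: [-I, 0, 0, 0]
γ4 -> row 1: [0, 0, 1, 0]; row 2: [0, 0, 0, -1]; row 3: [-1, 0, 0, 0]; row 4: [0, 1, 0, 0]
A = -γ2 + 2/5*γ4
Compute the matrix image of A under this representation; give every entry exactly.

M = (-1)*rho(γ2) + (2/5)*rho(γ4), summed entrywise:
Answer: row 1: [0, 0, 2/5, -1]; row 2: [0, 0, -1, -2/5]; row 3: [-2/5, 1, 0, 0]; row 4: [1, 2/5, 0, 0]


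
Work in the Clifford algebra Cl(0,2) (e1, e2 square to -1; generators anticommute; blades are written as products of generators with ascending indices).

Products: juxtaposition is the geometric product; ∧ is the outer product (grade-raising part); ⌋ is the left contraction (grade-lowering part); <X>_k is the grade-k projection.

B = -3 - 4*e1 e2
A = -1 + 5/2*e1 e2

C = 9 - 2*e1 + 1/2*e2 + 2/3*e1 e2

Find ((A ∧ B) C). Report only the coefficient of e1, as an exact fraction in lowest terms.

step 1: 3 - 7/2*e1 e2
step 2: 88/3 - 17/4*e1 + 17/2*e2 - 59/2*e1 e2
Answer: -17/4


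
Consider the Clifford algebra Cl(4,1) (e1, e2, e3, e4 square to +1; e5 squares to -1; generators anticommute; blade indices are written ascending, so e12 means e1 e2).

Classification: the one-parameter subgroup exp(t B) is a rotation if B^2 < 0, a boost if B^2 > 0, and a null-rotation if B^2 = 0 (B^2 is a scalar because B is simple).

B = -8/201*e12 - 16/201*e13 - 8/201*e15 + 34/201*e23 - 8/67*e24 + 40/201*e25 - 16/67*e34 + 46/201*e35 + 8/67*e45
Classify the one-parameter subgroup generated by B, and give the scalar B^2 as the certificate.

B^2 term by term: the squares give (-8/201)^2*(e12)^2 + (-16/201)^2*(e13)^2 + (-8/201)^2*(e15)^2 + (34/201)^2*(e23)^2 + (-8/67)^2*(e24)^2 + (40/201)^2*(e25)^2 + (-16/67)^2*(e34)^2 + (46/201)^2*(e35)^2 + (8/67)^2*(e45)^2 = 64/40401*(-1) + 256/40401*(-1) + 64/40401*(+1) + 1156/40401*(-1) + 64/4489*(-1) + 1600/40401*(+1) + 256/4489*(-1) + 2116/40401*(+1) + 64/4489*(+1) = 0 (each basis 2-blade squares to minus the product of its generators' squares); cross terms between blades sharing an index anticommute and cancel; the commuting (index-disjoint) pairs give grade-4 terms 2*c*c'*(blade product), which cancel blade by blade — e1234: 256/13467 - 256/13467 = 0; e1235: -736/40401 + 1280/40401 - 544/40401 = 0; e1245: -128/13467 + 128/13467 = 0; e1345: -256/13467 + 256/13467 = 0; e2345: 544/13467 + 736/13467 - 1280/13467 = 0 — confirming B is simple. So B^2 = 0.
Answer: null-rotation, certificate B^2 = 0. The class reads off the invariant scalar 0 directly.


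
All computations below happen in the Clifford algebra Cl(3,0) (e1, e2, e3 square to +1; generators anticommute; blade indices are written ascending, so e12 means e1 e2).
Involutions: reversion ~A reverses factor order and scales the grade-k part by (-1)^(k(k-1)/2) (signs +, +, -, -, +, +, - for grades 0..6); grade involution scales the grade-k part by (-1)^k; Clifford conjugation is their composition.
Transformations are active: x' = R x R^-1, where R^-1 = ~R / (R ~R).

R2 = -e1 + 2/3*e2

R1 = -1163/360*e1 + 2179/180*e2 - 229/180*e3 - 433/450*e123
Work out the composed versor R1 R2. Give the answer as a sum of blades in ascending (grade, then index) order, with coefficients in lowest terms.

Distribute over the terms of R2 (each basis-blade product reordered to ascending indices, repeated generators contracted through their squares):
R1 (-e1) = 1163/360 + 2179/180*e12 - 229/180*e13 + 433/450*e23
R1 (2/3*e2) = 2179/270 - 1163/540*e12 + 433/675*e13 + 229/270*e23
Summing the partial products and collecting blades:
Answer: 2441/216 + 2687/270*e12 - 1703/2700*e13 + 1222/675*e23


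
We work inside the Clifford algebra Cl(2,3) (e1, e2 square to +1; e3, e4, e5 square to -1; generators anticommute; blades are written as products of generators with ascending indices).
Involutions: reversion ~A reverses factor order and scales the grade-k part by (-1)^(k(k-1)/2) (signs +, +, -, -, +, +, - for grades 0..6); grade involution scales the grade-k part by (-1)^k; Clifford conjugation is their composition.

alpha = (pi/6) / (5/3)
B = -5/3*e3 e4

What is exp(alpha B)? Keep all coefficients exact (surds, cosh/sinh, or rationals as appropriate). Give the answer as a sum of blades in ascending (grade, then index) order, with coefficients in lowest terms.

B^2 = (-5/3)^2*(e3 e4)^2 = 25/9*(-1) = -25/9 (a basis 2-blade squares to minus the product of its generators' squares).
B^2 = -25/9 — the negative square puts this in the circular regime; l = 5/3, alpha*l = pi/6, so exp(alpha B) = cos(pi/6) + (sin(pi/6)/(5/3))*B = sqrt(3)/2 + (3/10)*B.
Answer: sqrt(3)/2 - 1/2*e3 e4


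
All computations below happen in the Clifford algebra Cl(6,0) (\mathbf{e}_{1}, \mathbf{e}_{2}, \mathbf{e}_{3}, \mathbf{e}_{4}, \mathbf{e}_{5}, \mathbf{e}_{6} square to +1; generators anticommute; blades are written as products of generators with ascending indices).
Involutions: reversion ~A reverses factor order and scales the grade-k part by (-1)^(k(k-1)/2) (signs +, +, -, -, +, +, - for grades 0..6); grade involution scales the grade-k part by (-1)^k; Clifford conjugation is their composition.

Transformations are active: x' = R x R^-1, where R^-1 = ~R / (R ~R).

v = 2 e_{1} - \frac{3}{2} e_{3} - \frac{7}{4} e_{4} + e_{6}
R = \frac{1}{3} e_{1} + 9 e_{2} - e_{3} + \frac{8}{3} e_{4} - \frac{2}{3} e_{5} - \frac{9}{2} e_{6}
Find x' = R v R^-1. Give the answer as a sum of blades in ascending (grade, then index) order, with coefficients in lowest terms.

~R = \frac{1}{3} e_{1} + 9 e_{2} - e_{3} + \frac{8}{3} e_{4} - \frac{2}{3} e_{5} - \frac{9}{2} e_{6}, and R ~R = \frac{1319}{12}, so R^-1 = ~R / (\frac{1319}{12}).
R v = -7 - 18 e_{1} e_{2} + \frac{3}{2} e_{1} e_{3} - \frac{71}{12} e_{1} e_{4} + \frac{4}{3} e_{1} e_{5} + \frac{28}{3} e_{1} e_{6} - \frac{27}{2} e_{2} e_{3} - \frac{63}{4} e_{2} e_{4} + 9 e_{2} e_{6} + \frac{23}{4} e_{3} e_{4} - e_{3} e_{5} - \frac{31}{4} e_{3} e_{6} - \frac{7}{6} e_{4} e_{5} - \frac{125}{24} e_{4} e_{6} - \frac{2}{3} e_{5} e_{6}
Answer: -\frac{2694}{1319} e_{1} - \frac{1512}{1319} e_{2} + \frac{4293}{2638} e_{3} + \frac{7441}{5276} e_{4} + \frac{112}{1319} e_{5} - \frac{563}{1319} e_{6}


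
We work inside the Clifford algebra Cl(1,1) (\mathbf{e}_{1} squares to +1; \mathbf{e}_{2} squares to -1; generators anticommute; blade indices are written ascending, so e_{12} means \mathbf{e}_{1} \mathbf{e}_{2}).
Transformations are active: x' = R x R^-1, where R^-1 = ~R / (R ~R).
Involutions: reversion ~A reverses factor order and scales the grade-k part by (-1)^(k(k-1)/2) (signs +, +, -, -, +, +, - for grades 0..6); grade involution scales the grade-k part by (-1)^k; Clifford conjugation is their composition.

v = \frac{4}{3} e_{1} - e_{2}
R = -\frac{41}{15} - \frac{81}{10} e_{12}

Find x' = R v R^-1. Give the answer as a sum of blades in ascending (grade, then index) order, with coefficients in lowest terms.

~R = -\frac{41}{15} + \frac{81}{10} e_{12}, and R ~R = -\frac{2093}{36}, so R^-1 = ~R / (-\frac{2093}{36}).
R v = -\frac{1057}{90} e_{1} + \frac{203}{15} e_{2}
Answer: -\frac{54664}{22425} e_{1} + \frac{16987}{7475} e_{2}


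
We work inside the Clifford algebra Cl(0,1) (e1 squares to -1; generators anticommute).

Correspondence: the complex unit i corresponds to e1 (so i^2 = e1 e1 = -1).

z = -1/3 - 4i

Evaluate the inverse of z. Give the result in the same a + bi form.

In blades: z = -1/3 - 4*e1.
With qbar = -1/3 + 4*e1 (scalar fixed, mapped units negated), z qbar = 145/9 (the sum of squared coefficients), so z^-1 = qbar / (145/9) = -3/145 + 36/145*e1; translating back:
Answer: -3/145 + 36/145*i


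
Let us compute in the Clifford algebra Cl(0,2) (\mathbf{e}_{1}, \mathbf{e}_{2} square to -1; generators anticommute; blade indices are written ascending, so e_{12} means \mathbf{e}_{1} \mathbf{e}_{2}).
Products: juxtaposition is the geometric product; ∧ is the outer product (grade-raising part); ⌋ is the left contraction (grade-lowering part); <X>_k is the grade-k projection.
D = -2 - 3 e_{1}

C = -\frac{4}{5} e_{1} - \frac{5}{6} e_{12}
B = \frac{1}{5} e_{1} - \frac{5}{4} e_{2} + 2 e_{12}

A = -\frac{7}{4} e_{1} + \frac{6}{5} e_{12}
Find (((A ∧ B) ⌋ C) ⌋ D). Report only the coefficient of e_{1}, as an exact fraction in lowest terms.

step 1: \frac{35}{16} e_{12}
step 2: \frac{175}{96}
step 3: -\frac{175}{48} - \frac{175}{32} e_{1}
Answer: -\frac{175}{32}


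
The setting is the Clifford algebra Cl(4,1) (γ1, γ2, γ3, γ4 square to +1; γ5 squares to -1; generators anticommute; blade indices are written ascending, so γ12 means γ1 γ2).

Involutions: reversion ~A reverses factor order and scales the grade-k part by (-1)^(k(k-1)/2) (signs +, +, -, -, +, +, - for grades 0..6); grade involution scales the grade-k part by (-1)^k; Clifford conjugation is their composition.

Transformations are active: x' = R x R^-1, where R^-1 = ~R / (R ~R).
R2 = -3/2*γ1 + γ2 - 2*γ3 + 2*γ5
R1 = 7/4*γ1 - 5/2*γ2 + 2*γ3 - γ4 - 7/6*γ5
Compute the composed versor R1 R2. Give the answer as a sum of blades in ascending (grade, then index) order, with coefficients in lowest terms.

Distribute over the terms of R2 (each basis-blade product reordered to ascending indices, repeated generators contracted through their squares):
R1 (-3/2*γ1) = -21/8 - 15/4*γ12 + 3*γ13 - 3/2*γ14 - 7/4*γ15
R1 (γ2) = -5/2 + 7/4*γ12 - 2*γ23 + γ24 + 7/6*γ25
R1 (-2*γ3) = -4 - 7/2*γ13 + 5*γ23 - 2*γ34 - 7/3*γ35
R1 (2*γ5) = 7/3 + 7/2*γ15 - 5*γ25 + 4*γ35 - 2*γ45
Summing the partial products and collecting blades:
Answer: -163/24 - 2*γ12 - 1/2*γ13 - 3/2*γ14 + 7/4*γ15 + 3*γ23 + γ24 - 23/6*γ25 - 2*γ34 + 5/3*γ35 - 2*γ45


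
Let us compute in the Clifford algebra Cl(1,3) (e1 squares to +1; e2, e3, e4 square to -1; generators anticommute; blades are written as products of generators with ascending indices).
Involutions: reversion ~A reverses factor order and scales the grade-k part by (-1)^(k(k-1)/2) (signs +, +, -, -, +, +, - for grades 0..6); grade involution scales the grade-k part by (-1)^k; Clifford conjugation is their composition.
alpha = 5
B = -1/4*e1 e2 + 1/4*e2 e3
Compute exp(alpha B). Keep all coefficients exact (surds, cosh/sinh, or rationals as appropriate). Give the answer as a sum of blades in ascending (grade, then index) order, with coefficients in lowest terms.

B^2 term by term: the squares give (-1/4)^2*(e1 e2)^2 + (1/4)^2*(e2 e3)^2 = 1/16*(+1) + 1/16*(-1) = 0 (each basis 2-blade squares to minus the product of its generators' squares); cross terms between blades sharing an index anticommute and cancel. So B^2 = 0.
B^2 = 0, so the series closes: exp(alpha B) = 1 + alpha B (parabolic case).
Answer: 1 - 5/4*e1 e2 + 5/4*e2 e3


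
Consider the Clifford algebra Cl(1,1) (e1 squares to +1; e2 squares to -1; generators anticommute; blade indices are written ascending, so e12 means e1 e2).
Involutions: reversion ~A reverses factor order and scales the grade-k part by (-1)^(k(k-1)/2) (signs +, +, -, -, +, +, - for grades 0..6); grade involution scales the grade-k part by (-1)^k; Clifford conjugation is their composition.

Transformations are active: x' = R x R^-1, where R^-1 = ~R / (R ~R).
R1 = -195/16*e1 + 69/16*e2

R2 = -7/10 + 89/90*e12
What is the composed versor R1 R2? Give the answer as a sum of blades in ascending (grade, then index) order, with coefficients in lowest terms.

Distribute over the terms of R1 (each basis-blade product reordered to ascending indices, repeated generators contracted through their squares):
(-195/16*e1) R2 = 273/32*e1 - 1157/96*e2
(69/16*e2) R2 = 2047/480*e1 - 483/160*e2
Summing the partial products and collecting blades:
Answer: 3071/240*e1 - 3617/240*e2


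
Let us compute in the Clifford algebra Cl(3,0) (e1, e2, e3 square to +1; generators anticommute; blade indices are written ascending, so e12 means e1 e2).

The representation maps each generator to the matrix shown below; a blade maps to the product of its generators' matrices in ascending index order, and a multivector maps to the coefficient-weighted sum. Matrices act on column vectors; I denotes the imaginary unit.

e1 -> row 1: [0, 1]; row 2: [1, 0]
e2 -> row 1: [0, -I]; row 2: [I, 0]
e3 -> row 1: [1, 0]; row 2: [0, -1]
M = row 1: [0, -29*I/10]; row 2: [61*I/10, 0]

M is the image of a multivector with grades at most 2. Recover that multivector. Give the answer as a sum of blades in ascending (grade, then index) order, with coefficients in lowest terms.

Method: 1, rho(e1), rho(e2), rho(e3) form a trace-orthogonal basis of the 2x2 complex matrices (tr(X Y) = 2 if X = Y, else 0), so M = m0*1 + m1*rho(e1) + m2*rho(e2) + m3*rho(e3) with m0 = tr(M)/2 = 0, m1 = tr(M rho(e1))/2 = 8*I/5, m2 = tr(M rho(e2))/2 = 9/2, m3 = tr(M rho(e3))/2 = 0.
Multiplying table entries, the bivector images are rho(e12) = I*rho(e3), rho(e13) = -I*rho(e2), rho(e23) = I*rho(e1); with real blade coefficients the real parts of m0..m3 are the coefficients of 1, e1, e2, e3 and the imaginary parts give the bivectors (e23: Im m1, e13: -Im m2, e12: Im m3).
Answer: 9/2*e2 + 8/5*e23


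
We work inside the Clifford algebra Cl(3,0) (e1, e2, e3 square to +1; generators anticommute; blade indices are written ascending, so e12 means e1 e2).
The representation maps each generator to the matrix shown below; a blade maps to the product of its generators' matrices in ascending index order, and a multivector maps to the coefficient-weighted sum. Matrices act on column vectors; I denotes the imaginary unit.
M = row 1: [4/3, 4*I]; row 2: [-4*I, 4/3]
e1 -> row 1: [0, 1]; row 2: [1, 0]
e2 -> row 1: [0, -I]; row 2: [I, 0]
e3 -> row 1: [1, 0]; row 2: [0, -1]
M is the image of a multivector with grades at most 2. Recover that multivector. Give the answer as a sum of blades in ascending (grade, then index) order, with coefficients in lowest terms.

Method: 1, rho(e1), rho(e2), rho(e3) form a trace-orthogonal basis of the 2x2 complex matrices (tr(X Y) = 2 if X = Y, else 0), so M = m0*1 + m1*rho(e1) + m2*rho(e2) + m3*rho(e3) with m0 = tr(M)/2 = 4/3, m1 = tr(M rho(e1))/2 = 0, m2 = tr(M rho(e2))/2 = -4, m3 = tr(M rho(e3))/2 = 0.
Multiplying table entries, the bivector images are rho(e12) = I*rho(e3), rho(e13) = -I*rho(e2), rho(e23) = I*rho(e1); with real blade coefficients the real parts of m0..m3 are the coefficients of 1, e1, e2, e3 and the imaginary parts give the bivectors (e23: Im m1, e13: -Im m2, e12: Im m3).
Answer: 4/3 - 4*e2


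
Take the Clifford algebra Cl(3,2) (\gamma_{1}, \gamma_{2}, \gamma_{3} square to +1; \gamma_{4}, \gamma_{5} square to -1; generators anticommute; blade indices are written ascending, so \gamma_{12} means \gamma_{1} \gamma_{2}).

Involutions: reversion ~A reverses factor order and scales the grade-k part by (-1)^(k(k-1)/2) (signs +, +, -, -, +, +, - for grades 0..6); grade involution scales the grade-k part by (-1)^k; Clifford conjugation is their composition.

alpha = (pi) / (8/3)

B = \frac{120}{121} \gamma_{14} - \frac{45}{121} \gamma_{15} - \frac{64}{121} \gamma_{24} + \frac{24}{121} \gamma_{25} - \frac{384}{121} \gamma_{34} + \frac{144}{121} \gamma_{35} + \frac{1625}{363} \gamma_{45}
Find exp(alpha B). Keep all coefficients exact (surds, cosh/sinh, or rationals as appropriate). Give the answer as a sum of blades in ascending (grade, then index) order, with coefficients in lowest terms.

B^2 term by term: the squares give (\frac{120}{121})^2*(\gamma_{14})^2 + (-\frac{45}{121})^2*(\gamma_{15})^2 + (-\frac{64}{121})^2*(\gamma_{24})^2 + (\frac{24}{121})^2*(\gamma_{25})^2 + (-\frac{384}{121})^2*(\gamma_{34})^2 + (\frac{144}{121})^2*(\gamma_{35})^2 + (\frac{1625}{363})^2*(\gamma_{45})^2 = \frac{14400}{14641}*(+1) + \frac{2025}{14641}*(+1) + \frac{4096}{14641}*(+1) + \frac{576}{14641}*(+1) + \frac{147456}{14641}*(+1) + \frac{20736}{14641}*(+1) + \frac{2640625}{131769}*(-1) = -\frac{64}{9} (each basis 2-blade squares to minus the product of its generators' squares); cross terms between blades sharing an index anticommute and cancel; the commuting (index-disjoint) pairs give grade-4 terms 2*c*c'*(blade product), which cancel blade by blade — \gamma_{1245}: -\frac{5760}{14641} + \frac{5760}{14641} = 0; \gamma_{1345}: -\frac{34560}{14641} + \frac{34560}{14641} = 0; \gamma_{2345}: \frac{18432}{14641} - \frac{18432}{14641} = 0 — confirming B is simple. So B^2 = -\frac{64}{9}.
B^2 = -\frac{64}{9} — the negative square puts this in the circular regime; l = \frac{8}{3}, alpha*l = \pi, so exp(alpha B) = cos(\pi) + (sin(\pi)/(\frac{8}{3}))*B = -1 + (0)*B.
Answer: -1


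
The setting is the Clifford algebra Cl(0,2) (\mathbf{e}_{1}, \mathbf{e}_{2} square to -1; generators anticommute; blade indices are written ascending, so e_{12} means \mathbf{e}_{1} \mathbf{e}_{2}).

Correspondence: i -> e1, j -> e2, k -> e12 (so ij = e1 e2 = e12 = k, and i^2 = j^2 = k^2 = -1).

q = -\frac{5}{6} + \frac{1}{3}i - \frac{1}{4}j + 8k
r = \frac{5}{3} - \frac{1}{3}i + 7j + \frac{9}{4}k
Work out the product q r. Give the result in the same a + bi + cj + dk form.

In blades: q = -\frac{5}{6} + \frac{1}{3} e_{1} - \frac{1}{4} e_{2} + 8 e_{12}, r = \frac{5}{3} - \frac{1}{3} e_{1} + 7 e_{2} + \frac{9}{4} e_{12}.
Distribute q over r term by term (generator squares from the signature, products reordered to ascending indices): (-\frac{5}{6})*r = -\frac{25}{18} + \frac{5}{18} e_{1} - \frac{35}{6} e_{2} - \frac{15}{8} e_{12}; (\frac{1}{3} e_{1})*r = \frac{1}{9} + \frac{5}{9} e_{1} - \frac{3}{4} e_{2} + \frac{7}{3} e_{12}; (-\frac{1}{4} e_{2})*r = \frac{7}{4} - \frac{9}{16} e_{1} - \frac{5}{12} e_{2} - \frac{1}{12} e_{12}; (8 e_{12})*r = -18 - 56 e_{1} - \frac{8}{3} e_{2} + \frac{40}{3} e_{12}.
Sum: -\frac{631}{36} - \frac{2675}{48} e_{1} - \frac{29}{3} e_{2} + \frac{329}{24} e_{12}; translating back through the correspondence:
Answer: -\frac{631}{36} - \frac{2675}{48}i - \frac{29}{3}j + \frac{329}{24}k


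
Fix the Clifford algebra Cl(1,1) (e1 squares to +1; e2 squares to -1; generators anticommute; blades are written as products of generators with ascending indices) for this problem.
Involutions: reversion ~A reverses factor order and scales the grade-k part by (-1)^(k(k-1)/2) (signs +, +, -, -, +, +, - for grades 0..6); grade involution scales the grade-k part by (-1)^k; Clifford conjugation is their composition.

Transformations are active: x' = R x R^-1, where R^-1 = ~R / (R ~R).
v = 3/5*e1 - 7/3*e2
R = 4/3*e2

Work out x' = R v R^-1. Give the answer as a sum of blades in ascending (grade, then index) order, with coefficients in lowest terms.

~R = 4/3*e2, and R ~R = -16/9, so R^-1 = ~R / (-16/9).
R v = 28/9 - 4/5*e1 e2
Answer: -3/5*e1 - 7/3*e2


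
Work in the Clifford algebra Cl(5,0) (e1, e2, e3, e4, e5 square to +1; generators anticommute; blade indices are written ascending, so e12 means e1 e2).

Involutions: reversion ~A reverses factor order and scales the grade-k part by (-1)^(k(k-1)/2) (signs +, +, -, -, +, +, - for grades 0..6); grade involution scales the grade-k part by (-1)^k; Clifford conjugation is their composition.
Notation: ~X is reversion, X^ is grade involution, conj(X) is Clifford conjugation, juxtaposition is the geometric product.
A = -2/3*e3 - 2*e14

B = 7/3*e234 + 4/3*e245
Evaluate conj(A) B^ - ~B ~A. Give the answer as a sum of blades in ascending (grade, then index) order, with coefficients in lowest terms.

first term: 14/9*e24 - 14/3*e123 + 8/3*e125 + 8/9*e2345
second term: -14/9*e24 + 14/3*e123 - 8/3*e125 + 8/9*e2345
Answer: 28/9*e24 - 28/3*e123 + 16/3*e125


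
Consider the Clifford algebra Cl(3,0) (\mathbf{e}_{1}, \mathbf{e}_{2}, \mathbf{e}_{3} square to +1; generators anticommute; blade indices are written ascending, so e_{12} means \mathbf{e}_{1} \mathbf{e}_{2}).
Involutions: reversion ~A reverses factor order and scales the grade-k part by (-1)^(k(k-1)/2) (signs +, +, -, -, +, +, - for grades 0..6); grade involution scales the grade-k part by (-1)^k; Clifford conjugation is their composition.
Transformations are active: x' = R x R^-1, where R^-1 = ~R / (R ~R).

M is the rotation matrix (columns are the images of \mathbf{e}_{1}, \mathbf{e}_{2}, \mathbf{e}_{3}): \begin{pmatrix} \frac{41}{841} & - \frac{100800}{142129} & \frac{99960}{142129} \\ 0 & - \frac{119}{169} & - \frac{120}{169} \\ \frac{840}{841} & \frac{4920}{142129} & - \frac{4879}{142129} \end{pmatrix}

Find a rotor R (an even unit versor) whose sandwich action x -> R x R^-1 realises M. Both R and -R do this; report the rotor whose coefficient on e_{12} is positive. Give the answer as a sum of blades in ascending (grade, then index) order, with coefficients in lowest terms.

Method: write R = a + b12*e_{12} + b13*e_{13} + b23*e_{23} with a^2 + b12^2 + b13^2 + b23^2 = 1 (so R^-1 = ~R). Expanding the columns R e_j ~R gives tr M = 4a^2 - 1 and, from the antisymmetric part, M21 - M12 = -4a*b12, M13 - M31 = 4a*b13, M32 - M23 = -4a*b23.
Here tr M = -\frac{98029}{142129}, so a^2 = (1 + tr M)/4 = \frac{11025}{142129} and a = ±\frac{105}{377}. Taking a = \frac{105}{377}: M21 - M12 = \frac{100800}{142129}, M13 - M31 = -\frac{42000}{142129}, M32 - M23 = \frac{105840}{142129}, giving b12 = -\frac{240}{377}, b13 = -\frac{100}{377}, b23 = -\frac{252}{377}, i.e. R = \frac{105}{377} - \frac{240}{377} e_{12} - \frac{100}{377} e_{13} - \frac{252}{377} e_{23}.
Its e_{12} coefficient is negative, so report the other preimage -R.
Answer: -\frac{105}{377} + \frac{240}{377} e_{12} + \frac{100}{377} e_{13} + \frac{252}{377} e_{23}. Key observation: the double cover Spin(3) -> SO(3) sends R and -R to the same matrix (trace -\frac{98029}{142129} here), so the stated sign of the e_{12} coefficient is what selects one sheet.


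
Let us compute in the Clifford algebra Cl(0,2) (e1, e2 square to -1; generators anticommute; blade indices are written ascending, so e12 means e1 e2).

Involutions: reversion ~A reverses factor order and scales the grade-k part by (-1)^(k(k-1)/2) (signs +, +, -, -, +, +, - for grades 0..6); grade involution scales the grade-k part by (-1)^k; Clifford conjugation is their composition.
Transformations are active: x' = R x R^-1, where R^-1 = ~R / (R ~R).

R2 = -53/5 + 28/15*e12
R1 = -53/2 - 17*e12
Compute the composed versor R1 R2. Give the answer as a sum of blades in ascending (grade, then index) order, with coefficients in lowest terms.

Distribute over the terms of R1 (each basis-blade product reordered to ascending indices, repeated generators contracted through their squares):
(-53/2) R2 = 2809/10 - 742/15*e12
(-17*e12) R2 = 476/15 + 901/5*e12
Summing the partial products and collecting blades:
Answer: 9379/30 + 1961/15*e12


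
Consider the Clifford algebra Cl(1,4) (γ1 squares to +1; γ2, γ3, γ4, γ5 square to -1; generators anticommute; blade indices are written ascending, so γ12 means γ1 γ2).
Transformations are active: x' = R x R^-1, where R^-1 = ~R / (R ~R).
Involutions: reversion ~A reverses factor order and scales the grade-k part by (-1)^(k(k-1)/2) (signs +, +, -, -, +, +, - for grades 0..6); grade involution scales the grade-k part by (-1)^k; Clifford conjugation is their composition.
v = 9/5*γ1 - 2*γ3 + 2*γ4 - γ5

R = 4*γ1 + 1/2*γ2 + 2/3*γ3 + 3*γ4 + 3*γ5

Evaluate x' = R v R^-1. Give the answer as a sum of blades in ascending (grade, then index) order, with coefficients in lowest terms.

~R = 4*γ1 + 1/2*γ2 + 2/3*γ3 + 3*γ4 + 3*γ5, and R ~R = -97/36, so R^-1 = ~R / (-97/36).
R v = 83/15 - 9/10*γ12 - 46/5*γ13 + 13/5*γ14 - 47/5*γ15 - γ23 + γ24 - 1/2*γ25 + 22/3*γ34 + 16/3*γ35 - 9*γ45
Answer: -8841/485*γ1 - 996/485*γ2 - 358/485*γ3 - 6946/485*γ4 - 5491/485*γ5


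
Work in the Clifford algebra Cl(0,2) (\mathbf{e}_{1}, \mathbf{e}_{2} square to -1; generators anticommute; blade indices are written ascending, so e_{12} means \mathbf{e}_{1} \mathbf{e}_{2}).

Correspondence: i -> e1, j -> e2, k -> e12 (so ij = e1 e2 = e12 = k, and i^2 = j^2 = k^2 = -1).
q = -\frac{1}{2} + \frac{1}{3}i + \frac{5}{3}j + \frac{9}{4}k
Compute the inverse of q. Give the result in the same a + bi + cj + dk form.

In blades: q = -\frac{1}{2} + \frac{1}{3} e_{1} + \frac{5}{3} e_{2} + \frac{9}{4} e_{12}.
With qbar = -\frac{1}{2} - \frac{1}{3} e_{1} - \frac{5}{3} e_{2} - \frac{9}{4} e_{12} (scalar fixed, mapped units negated), q qbar = \frac{1181}{144} (the sum of squared coefficients), so q^-1 = qbar / (\frac{1181}{144}) = -\frac{72}{1181} - \frac{48}{1181} e_{1} - \frac{240}{1181} e_{2} - \frac{324}{1181} e_{12}; translating back:
Answer: -\frac{72}{1181} - \frac{48}{1181}i - \frac{240}{1181}j - \frac{324}{1181}k


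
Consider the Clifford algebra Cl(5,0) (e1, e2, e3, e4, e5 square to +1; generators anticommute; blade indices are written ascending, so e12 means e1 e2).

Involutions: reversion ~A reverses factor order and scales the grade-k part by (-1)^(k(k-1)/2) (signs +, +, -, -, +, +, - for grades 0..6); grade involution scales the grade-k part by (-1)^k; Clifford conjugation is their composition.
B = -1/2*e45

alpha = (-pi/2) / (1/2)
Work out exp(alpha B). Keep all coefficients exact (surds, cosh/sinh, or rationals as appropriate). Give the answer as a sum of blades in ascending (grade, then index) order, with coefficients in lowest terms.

B^2 = (-1/2)^2*(e45)^2 = 1/4*(-1) = -1/4 (a basis 2-blade squares to minus the product of its generators' squares).
B^2 = -1/4 — the series telescopes trigonometrically here: l = 1/2, alpha*l = -pi/2, so exp(alpha B) = cos(-pi/2) + (sin(-pi/2)/(1/2))*B = 0 + (-2)*B.
Answer: e45


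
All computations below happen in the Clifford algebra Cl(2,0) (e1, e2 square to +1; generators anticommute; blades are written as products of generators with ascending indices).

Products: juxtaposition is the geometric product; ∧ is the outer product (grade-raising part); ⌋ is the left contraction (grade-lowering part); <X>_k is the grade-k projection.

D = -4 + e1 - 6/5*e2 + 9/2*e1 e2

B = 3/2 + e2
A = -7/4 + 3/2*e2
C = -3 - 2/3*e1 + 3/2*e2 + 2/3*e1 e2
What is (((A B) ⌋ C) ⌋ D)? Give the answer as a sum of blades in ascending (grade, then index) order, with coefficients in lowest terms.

step 1: -9/8 + 1/2*e2
step 2: 33/8 + 5/12*e1 - 27/16*e2 - 3/4*e1 e2
step 3: -641/60 + 375/32*e1 - 123/40*e2 + 297/16*e1 e2
Answer: -641/60 + 375/32*e1 - 123/40*e2 + 297/16*e1 e2


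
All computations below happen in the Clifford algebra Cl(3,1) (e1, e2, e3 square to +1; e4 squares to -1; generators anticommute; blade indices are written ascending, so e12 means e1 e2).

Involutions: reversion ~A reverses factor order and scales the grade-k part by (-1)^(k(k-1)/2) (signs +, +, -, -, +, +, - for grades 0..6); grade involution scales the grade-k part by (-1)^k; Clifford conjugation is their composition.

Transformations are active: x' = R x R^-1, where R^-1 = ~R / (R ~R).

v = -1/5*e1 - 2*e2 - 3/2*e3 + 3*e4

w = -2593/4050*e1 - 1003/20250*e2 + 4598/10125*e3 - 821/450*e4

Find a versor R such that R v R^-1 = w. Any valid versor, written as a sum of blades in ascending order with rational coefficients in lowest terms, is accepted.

Sketch: the shared square -271/100 makes R = v + w = -3403/4050*e1 - 41503/20250*e2 - 21179/20250*e3 + 529/450*e4 the natural versor; its sandwich fixes that direction, negates (v - w)/2, and sends v to w.
Answer: -3403/4050*e1 - 41503/20250*e2 - 21179/20250*e3 + 529/450*e4


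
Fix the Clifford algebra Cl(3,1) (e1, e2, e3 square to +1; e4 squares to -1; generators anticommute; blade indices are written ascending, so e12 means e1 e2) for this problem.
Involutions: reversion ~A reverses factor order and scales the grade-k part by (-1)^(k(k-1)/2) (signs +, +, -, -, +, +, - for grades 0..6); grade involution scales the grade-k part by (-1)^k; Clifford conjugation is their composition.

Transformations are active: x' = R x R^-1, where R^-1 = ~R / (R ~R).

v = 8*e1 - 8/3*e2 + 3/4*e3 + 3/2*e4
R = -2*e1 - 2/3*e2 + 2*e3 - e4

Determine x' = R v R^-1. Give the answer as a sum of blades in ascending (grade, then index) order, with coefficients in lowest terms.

~R = -2*e1 - 2/3*e2 + 2*e3 - e4, and R ~R = 67/9, so R^-1 = ~R / (67/9).
R v = -101/9 + 32/3*e12 - 35/2*e13 + 5*e14 + 29/6*e23 - 11/3*e24 + 15/4*e34
Answer: -132/67*e1 + 940/201*e2 - 1817/268*e3 + 203/134*e4


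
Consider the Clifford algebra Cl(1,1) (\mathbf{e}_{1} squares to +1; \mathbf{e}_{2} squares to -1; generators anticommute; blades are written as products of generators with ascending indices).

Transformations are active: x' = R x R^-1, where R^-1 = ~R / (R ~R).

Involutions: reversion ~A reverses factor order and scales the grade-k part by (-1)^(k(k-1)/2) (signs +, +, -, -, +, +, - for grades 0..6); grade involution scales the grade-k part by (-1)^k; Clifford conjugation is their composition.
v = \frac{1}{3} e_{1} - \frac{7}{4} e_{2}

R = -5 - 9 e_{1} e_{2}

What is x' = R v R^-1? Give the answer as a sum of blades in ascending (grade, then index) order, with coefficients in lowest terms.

~R = -5 + 9 e_{1} e_{2}, and R ~R = -56, so R^-1 = ~R / (-56).
R v = -\frac{209}{12} e_{1} + \frac{47}{4} e_{2}
Answer: -\frac{1157}{336} e_{1} + \frac{431}{112} e_{2}


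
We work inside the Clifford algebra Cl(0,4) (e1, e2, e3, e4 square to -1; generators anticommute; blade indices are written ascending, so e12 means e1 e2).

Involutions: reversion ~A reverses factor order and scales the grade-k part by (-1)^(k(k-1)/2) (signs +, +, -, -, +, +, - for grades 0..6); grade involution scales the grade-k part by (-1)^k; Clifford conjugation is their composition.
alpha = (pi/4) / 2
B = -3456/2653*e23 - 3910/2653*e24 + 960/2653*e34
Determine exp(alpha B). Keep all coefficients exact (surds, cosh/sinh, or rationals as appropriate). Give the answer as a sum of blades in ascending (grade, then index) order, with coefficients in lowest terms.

B^2 term by term: the squares give (-3456/2653)^2*(e23)^2 + (-3910/2653)^2*(e24)^2 + (960/2653)^2*(e34)^2 = 11943936/7038409*(-1) + 15288100/7038409*(-1) + 921600/7038409*(-1) = -4 (each basis 2-blade squares to minus the product of its generators' squares); cross terms between blades sharing an index anticommute and cancel. So B^2 = -4.
B^2 = -4 — circular case — the even/odd split gives cos and sin: l = 2, alpha*l = pi/4, so exp(alpha B) = cos(pi/4) + (sin(pi/4)/2)*B = sqrt(2)/2 + (sqrt(2)/4)*B.
Answer: sqrt(2)/2 - 864*sqrt(2)/2653*e23 - 1955*sqrt(2)/5306*e24 + 240*sqrt(2)/2653*e34


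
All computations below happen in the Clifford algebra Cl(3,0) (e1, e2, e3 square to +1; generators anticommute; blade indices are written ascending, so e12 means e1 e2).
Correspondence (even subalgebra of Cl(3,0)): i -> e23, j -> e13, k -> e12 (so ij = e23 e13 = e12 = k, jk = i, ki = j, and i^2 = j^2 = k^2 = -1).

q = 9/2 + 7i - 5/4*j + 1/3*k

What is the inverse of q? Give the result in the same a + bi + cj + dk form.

In blades: q = 9/2 + 1/3*e12 - 5/4*e13 + 7*e23.
With qbar = 9/2 - 1/3*e12 + 5/4*e13 - 7*e23 (scalar fixed, mapped units negated), q qbar = 10213/144 (the sum of squared coefficients), so q^-1 = qbar / (10213/144) = 648/10213 - 48/10213*e12 + 180/10213*e13 - 144/1459*e23; translating back:
Answer: 648/10213 - 144/1459*i + 180/10213*j - 48/10213*k


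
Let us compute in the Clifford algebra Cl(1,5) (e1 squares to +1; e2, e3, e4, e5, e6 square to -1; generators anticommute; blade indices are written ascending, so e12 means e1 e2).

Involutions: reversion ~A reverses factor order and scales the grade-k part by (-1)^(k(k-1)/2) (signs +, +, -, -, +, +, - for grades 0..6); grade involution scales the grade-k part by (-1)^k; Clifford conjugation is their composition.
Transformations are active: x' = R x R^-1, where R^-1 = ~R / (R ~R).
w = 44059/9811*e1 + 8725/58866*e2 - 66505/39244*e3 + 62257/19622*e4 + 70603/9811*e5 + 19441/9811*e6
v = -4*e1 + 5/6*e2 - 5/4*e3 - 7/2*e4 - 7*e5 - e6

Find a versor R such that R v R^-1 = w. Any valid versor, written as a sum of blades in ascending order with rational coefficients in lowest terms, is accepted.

Take R = v + w = 4815/9811*e1 + 9630/9811*e2 - 28890/9811*e3 - 3210/9811*e4 + 1926/9811*e5 + 9630/9811*e6. Because q(v) = q(w) = -6985/144, conjugation by R sends v exactly to w.
Answer: 4815/9811*e1 + 9630/9811*e2 - 28890/9811*e3 - 3210/9811*e4 + 1926/9811*e5 + 9630/9811*e6


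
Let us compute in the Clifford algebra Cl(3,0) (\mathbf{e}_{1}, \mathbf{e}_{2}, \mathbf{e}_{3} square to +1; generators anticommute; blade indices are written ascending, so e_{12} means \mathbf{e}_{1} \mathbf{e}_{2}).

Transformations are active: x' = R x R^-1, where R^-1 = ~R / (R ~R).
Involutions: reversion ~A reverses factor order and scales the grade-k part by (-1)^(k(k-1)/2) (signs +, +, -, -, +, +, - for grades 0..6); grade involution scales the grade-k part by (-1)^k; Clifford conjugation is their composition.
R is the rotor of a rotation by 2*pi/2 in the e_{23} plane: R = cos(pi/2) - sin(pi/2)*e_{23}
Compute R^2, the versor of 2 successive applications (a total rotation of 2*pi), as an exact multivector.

Half-angle bookkeeping: 2 applications in e_{23} add up to rotor phase 2*pi/2 = \pi, so R^2 = cos(\pi) - sin(\pi)*e_{23}.
cos(\pi) = -1 and sin(\pi) = 0, so R^2 = -1. The total rotation 2*pi is 1 full turn, so every vector returns to itself, yet the rotor is -1, on the OTHER sheet of the double cover (an odd number of 2*pi turns).
Answer: -1


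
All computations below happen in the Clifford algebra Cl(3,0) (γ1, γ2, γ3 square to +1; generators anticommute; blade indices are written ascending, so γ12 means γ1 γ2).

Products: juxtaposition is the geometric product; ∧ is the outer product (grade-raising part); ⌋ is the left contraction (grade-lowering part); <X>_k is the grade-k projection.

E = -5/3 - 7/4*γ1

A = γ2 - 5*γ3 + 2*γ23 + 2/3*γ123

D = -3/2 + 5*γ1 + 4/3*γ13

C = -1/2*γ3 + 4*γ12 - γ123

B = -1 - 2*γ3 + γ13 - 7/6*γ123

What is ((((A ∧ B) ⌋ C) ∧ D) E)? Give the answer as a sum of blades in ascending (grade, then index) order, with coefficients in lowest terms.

step 1: -γ2 + 5*γ3 - 4*γ23 - 5/3*γ123
step 2: -25/6 - 5*γ12 - γ13
step 3: 25/4 - 125/6*γ1 + 15/2*γ12 - 73/18*γ13
step 4: 625/24 + 3425/144*γ1 + 105/8*γ2 - 511/72*γ3 - 25/2*γ12 + 365/54*γ13
Answer: 625/24 + 3425/144*γ1 + 105/8*γ2 - 511/72*γ3 - 25/2*γ12 + 365/54*γ13


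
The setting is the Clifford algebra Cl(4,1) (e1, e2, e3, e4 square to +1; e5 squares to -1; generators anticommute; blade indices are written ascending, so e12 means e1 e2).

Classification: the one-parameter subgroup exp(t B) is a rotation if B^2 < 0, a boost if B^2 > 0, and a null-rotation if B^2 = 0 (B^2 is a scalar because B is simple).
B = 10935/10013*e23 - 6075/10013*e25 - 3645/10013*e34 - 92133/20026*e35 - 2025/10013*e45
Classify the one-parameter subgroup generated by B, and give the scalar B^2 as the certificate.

B^2 term by term: the squares give (10935/10013)^2*(e23)^2 + (-6075/10013)^2*(e25)^2 + (-3645/10013)^2*(e34)^2 + (-92133/20026)^2*(e35)^2 + (-2025/10013)^2*(e45)^2 = 119574225/100260169*(-1) + 36905625/100260169*(+1) + 13286025/100260169*(-1) + 8488489689/401040676*(+1) + 4100625/100260169*(+1) = 81/4 (each basis 2-blade squares to minus the product of its generators' squares); cross terms between blades sharing an index anticommute and cancel; the commuting (index-disjoint) pairs give grade-4 terms 2*c*c'*(blade product), which cancel blade by blade — e2345: -44286750/100260169 + 44286750/100260169 = 0 — confirming B is simple. So B^2 = 81/4.
Answer: boost, certificate B^2 = 81/4. The class reads off the invariant scalar 81/4 directly.


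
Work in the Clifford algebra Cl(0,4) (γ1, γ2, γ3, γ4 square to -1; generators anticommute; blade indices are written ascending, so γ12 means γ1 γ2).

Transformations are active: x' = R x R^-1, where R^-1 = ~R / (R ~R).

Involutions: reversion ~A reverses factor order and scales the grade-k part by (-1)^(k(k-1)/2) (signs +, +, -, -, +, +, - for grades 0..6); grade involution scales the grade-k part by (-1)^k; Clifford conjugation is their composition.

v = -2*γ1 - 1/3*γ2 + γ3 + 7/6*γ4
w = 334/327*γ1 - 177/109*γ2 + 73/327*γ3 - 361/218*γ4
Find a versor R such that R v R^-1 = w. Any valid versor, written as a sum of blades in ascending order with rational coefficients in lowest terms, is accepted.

R = v + w = -320/327*γ1 - 640/327*γ2 + 400/327*γ3 - 160/327*γ4 works: the equal norms (-233/36) guarantee its sandwich swaps v into w.
Answer: -320/327*γ1 - 640/327*γ2 + 400/327*γ3 - 160/327*γ4
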